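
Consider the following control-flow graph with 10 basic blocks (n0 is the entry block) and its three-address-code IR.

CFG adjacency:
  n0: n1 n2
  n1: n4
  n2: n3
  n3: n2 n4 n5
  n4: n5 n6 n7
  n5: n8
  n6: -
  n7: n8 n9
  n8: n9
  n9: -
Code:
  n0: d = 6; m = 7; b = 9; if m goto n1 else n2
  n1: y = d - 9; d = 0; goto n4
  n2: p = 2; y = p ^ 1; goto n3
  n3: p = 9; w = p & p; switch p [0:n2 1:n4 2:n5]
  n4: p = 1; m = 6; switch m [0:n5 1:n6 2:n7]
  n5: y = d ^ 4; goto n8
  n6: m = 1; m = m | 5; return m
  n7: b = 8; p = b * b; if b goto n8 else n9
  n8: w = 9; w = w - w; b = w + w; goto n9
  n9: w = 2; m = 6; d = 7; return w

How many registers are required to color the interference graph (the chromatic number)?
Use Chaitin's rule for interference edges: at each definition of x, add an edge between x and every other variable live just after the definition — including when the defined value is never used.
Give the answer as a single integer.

Answer: 3

Working:
Block summaries:
  n0: def={b,d,m} ue=∅
  n1: def={d,y} ue={d}
  n2: def={p,y} ue=∅
  n3: def={p,w} ue=∅
  n4: def={m,p} ue=∅
  n5: def={y} ue={d}
  n6: def={m} ue=∅
  n7: def={b,p} ue=∅
  n8: def={b,w} ue=∅
  n9: def={d,m,w} ue=∅

Liveness:
  n0: in=∅ out={d}
  n1: in={d} out={d}
  n2: in={d} out={d}
  n3: in={d} out={d}
  n4: in={d} out={d}
  n5: in={d} out=∅
  n6: in=∅ out=∅
  n7: in=∅ out=∅
  n8: in=∅ out=∅
  n9: in=∅ out=∅

Interference:
  b — {d,m,p}
  d — {b,m,p,w,y}
  m — {b,d,w}
  p — {b,d,w}
  w — {d,m,p}
  y — {d}

Colouring:
  clique {b,d,m} ⇒ need ≥ 3
  assign b→R1 d→R0 m→R2 p→R2 w→R1 y→R1 — no edge inside a register ⇒ χ ≤ 3
  χ = 3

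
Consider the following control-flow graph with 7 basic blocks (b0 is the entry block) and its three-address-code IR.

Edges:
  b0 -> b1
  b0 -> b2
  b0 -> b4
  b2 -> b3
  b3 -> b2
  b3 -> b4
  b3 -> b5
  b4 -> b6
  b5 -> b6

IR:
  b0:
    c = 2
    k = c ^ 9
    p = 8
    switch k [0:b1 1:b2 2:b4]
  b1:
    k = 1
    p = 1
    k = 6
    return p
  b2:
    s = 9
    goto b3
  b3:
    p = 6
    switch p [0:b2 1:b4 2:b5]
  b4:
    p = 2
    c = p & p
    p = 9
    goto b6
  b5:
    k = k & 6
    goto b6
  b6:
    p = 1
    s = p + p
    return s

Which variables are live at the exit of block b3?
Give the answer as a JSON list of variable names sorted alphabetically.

Answer: ["k"]

Working:
def/use:
  b0: {c,k,p} / ∅
  b1: {k,p} / ∅
  b2: {s} / ∅
  b3: {p} / ∅
  b4: {c,p} / ∅
  b5: {k} / {k}
  b6: {p,s} / ∅

Backward fixpoint:
  b0: in=∅ out={k}
  b1: in=∅ out=∅
  b2: in={k} out={k}
  b3: in={k} out={k}
  b4: in=∅ out=∅
  b5: in={k} out=∅
  b6: in=∅ out=∅

live-out(b3) = ["k"]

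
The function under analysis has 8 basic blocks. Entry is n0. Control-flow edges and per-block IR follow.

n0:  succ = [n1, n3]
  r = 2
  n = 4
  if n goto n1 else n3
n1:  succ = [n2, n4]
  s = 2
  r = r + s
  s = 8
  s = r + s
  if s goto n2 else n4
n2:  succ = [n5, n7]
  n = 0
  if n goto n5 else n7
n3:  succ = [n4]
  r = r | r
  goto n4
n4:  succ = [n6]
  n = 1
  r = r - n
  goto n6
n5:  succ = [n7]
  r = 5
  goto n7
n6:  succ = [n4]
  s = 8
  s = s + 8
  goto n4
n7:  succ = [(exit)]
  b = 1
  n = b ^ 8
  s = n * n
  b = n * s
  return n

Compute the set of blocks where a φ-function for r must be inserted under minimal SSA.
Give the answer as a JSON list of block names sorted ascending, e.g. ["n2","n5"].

Answer: ["n4", "n7"]

Derivation:
idom tree: n1←n0 n2←n1 n3←n0 n4←n0 n5←n2 n6←n4 n7←n2
Join-block Dom:
  n4: preds {n1,n3,n6}: {n0,n1} ∩ {n0,n3} ∩ {n0,n4,n6} = {n0}; idom=n0
  n7: preds {n2,n5}: {n0,n1,n2} ∩ {n0,n1,n2,n5} = {n0,n1,n2}; idom=n2

DF walk-up:
  join n4 pred n1: n1 stop@n0
  join n4 pred n3: n3 stop@n0
  join n4 pred n6: n6→n4 stop@n0
  join n7 pred n2: · stop@n2
  join n7 pred n5: n5 stop@n2
  n0 → ∅
  n1 → {n4}
  n2 → ∅
  n3 → {n4}
  n4 → {n4}
  n5 → {n7}
  n6 → {n4}
  n7 → ∅

φ for r: defs {n0,n1,n3,n4,n5}
  DF⁺ = {n4,n7}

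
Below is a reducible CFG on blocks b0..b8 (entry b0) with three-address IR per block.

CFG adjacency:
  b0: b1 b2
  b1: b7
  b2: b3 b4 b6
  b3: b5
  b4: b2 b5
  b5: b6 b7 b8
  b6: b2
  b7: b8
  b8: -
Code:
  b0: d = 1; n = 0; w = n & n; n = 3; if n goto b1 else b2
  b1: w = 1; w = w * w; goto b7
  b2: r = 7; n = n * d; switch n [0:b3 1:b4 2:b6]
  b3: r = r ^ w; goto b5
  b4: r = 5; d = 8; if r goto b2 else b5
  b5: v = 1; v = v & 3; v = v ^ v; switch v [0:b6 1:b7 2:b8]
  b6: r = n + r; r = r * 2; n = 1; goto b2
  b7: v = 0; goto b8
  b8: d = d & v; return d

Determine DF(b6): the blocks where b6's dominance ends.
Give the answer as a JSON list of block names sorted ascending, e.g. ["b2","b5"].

Answer: ["b2"]

Analysis:
idom tree: b1←b0 b2←b0 b3←b2 b4←b2 b5←b2 b6←b2 b7←b0 b8←b0
Dom at joins:
  b2: preds {b0,b4,b6}: {b0} ∩ {b0,b2,b4} ∩ {b0,b2,b6} = {b0}; idom=b0
  b5: preds {b3,b4}: {b0,b2,b3} ∩ {b0,b2,b4} = {b0,b2}; idom=b2
  b6: preds {b2,b5}: {b0,b2} ∩ {b0,b2,b5} = {b0,b2}; idom=b2
  b7: preds {b1,b5}: {b0,b1} ∩ {b0,b2,b5} = {b0}; idom=b0
  b8: preds {b5,b7}: {b0,b2,b5} ∩ {b0,b7} = {b0}; idom=b0

DF derivation:
  join b2 pred b0: · stop@b0
  join b2 pred b4: b4→b2 stop@b0
  join b2 pred b6: b6→b2 stop@b0
  join b5 pred b3: b3 stop@b2
  join b5 pred b4: b4 stop@b2
  join b6 pred b2: · stop@b2
  join b6 pred b5: b5 stop@b2
  join b7 pred b1: b1 stop@b0
  join b7 pred b5: b5→b2 stop@b0
  join b8 pred b5: b5→b2 stop@b0
  join b8 pred b7: b7 stop@b0
  b0: DF=∅
  b1: DF={b7}
  b2: DF={b2,b7,b8}
  b3: DF={b5}
  b4: DF={b2,b5}
  b5: DF={b6,b7,b8}
  b6: DF={b2}
  b7: DF={b8}
  b8: DF=∅

DF(b6) = ["b2"]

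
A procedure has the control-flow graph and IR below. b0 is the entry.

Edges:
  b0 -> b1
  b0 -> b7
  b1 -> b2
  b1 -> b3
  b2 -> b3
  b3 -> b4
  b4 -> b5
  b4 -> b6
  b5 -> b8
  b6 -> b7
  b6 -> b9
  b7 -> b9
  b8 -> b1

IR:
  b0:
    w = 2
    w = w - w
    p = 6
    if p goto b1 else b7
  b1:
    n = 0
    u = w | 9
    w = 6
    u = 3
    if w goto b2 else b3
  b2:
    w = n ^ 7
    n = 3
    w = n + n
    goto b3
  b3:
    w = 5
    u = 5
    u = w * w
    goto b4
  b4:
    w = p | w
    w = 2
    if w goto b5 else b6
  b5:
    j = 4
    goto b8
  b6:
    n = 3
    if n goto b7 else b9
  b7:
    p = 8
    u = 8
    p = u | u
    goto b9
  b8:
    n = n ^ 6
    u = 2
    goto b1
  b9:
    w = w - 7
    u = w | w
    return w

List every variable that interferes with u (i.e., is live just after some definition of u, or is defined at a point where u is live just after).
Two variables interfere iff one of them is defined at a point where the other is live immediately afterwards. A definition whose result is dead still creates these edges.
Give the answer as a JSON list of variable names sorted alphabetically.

Answer: ["n", "p", "w"]

Analysis:
def/use:
  b0: def={p,w} ue=∅
  b1: def={n,u,w} ue={w}
  b2: def={n,w} ue={n}
  b3: def={u,w} ue=∅
  b4: def={w} ue={p,w}
  b5: def={j} ue=∅
  b6: def={n} ue=∅
  b7: def={p,u} ue=∅
  b8: def={n,u} ue={n}
  b9: def={u,w} ue={w}

Live sets:
  live b0: ∅→{p,w}
  live b1: {p,w}→{n,p}
  live b2: {n,p}→{n,p}
  live b3: {n,p}→{n,p,w}
  live b4: {n,p,w}→{n,p,w}
  live b5: {n,p,w}→{n,p,w}
  live b6: {w}→{w}
  live b7: {w}→{w}
  live b8: {n,p,w}→{p,w}
  live b9: {w}→∅

Interfere edges:
  j — {n,p,w}
  n — {j,p,u,w}
  p — {j,n,u,w}
  u — {n,p,w}
  w — {j,n,p,u}

N(u) = ["n", "p", "w"]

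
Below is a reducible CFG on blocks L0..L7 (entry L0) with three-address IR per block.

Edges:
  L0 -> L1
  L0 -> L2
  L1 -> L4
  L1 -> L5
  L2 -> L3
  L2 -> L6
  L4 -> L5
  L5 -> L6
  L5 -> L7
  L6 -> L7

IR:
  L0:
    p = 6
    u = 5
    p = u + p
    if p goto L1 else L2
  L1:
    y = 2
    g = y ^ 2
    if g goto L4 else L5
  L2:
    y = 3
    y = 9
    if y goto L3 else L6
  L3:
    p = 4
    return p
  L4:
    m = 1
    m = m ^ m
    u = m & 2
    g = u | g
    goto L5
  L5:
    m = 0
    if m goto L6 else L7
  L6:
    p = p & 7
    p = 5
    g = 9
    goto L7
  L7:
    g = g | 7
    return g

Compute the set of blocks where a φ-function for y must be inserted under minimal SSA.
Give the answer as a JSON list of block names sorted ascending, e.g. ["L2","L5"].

Answer: ["L6", "L7"]

Derivation:
idom tree: L1←L0 L2←L0 L3←L2 L4←L1 L5←L1 L6←L0 L7←L0
Dom∩ at merges:
  L5: preds {L1,L4}: {L0,L1} ∩ {L0,L1,L4} = {L0,L1}; idom=L1
  L6: preds {L2,L5}: {L0,L2} ∩ {L0,L1,L5} = {L0}; idom=L0
  L7: preds {L5,L6}: {L0,L1,L5} ∩ {L0,L6} = {L0}; idom=L0

DF derivation:
  L5←L1: walk · to L1
  L5←L4: walk L4 to L1
  L6←L2: walk L2 to L0
  L6←L5: walk L5→L1 to L0
  L7←L5: walk L5→L1 to L0
  L7←L6: walk L6 to L0
  L0: DF=∅
  L1: DF={L6,L7}
  L2: DF={L6}
  L3: DF=∅
  L4: DF={L5}
  L5: DF={L6,L7}
  L6: DF={L7}
  L7: DF=∅

φ for y: defs {L1,L2}
  DF⁺ = {L6,L7}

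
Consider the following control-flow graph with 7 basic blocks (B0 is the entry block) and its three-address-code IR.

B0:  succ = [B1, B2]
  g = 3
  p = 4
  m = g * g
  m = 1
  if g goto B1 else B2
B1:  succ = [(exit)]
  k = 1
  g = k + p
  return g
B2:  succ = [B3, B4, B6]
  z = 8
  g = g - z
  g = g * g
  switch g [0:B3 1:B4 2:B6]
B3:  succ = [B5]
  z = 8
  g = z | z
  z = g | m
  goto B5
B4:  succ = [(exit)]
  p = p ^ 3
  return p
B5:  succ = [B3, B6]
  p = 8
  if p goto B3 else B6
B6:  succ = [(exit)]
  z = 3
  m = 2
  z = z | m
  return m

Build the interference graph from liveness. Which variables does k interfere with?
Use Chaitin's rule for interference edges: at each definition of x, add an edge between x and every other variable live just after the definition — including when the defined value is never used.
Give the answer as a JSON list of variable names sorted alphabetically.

Block summaries:
  B0: {g,m,p} / ∅
  B1: {g,k} / {p}
  B2: {g,z} / {g}
  B3: {g,z} / {m}
  B4: {p} / {p}
  B5: {p} / ∅
  B6: {m,z} / ∅

Live sets:
  B0 li=∅ lo={g,m,p}
  B1 li={p} lo=∅
  B2 li={g,m,p} lo={m,p}
  B3 li={m} lo={m}
  B4 li={p} lo=∅
  B5 li={m} lo={m}
  B6 li=∅ lo=∅

Interference:
  g — {m,p,z}
  k — {p}
  m — {g,p,z}
  p — {g,k,m,z}
  z — {g,m,p}

N(k) = ["p"]

Answer: ["p"]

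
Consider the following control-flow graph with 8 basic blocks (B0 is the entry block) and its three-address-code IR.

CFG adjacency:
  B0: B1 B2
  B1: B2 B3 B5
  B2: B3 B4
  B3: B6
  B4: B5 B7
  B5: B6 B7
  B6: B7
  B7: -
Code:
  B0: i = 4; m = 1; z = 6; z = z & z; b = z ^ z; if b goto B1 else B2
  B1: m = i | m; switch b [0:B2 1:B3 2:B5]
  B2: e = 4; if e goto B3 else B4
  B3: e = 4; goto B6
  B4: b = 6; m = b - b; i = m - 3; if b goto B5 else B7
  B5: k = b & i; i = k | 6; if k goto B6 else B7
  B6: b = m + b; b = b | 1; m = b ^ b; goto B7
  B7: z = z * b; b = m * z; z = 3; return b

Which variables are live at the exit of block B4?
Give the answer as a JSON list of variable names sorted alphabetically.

def/use:
  B0 def {b,i,m,z} use ∅
  B1 def {m} use {b,i,m}
  B2 def {e} use ∅
  B3 def {e} use ∅
  B4 def {b,i,m} use ∅
  B5 def {i,k} use {b,i}
  B6 def {b,m} use {b,m}
  B7 def {b,z} use {b,m,z}

Liveness:
  B0: in=∅ out={b,i,m,z}
  B1: in={b,i,m,z} out={b,i,m,z}
  B2: in={b,m,z} out={b,m,z}
  B3: in={b,m,z} out={b,m,z}
  B4: in={z} out={b,i,m,z}
  B5: in={b,i,m,z} out={b,m,z}
  B6: in={b,m,z} out={b,m,z}
  B7: in={b,m,z} out=∅

live-out(B4) = ["b", "i", "m", "z"]

Answer: ["b", "i", "m", "z"]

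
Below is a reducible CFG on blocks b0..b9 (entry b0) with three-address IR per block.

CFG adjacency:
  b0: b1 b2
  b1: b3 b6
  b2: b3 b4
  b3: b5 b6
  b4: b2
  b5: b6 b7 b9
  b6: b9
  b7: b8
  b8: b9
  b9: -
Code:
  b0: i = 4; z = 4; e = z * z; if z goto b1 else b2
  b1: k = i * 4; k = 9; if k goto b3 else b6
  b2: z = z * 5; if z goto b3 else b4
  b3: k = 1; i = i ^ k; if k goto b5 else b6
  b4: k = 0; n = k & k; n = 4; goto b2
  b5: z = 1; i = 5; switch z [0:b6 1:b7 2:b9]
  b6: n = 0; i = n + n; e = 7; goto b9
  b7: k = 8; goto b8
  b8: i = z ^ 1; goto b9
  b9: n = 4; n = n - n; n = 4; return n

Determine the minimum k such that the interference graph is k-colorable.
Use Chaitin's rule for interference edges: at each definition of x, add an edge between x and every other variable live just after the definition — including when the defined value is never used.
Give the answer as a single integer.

def/use:
  b0 def {e,i,z} use ∅
  b1 def {k} use {i}
  b2 def {z} use {z}
  b3 def {i,k} use {i}
  b4 def {k,n} use ∅
  b5 def {i,z} use ∅
  b6 def {e,i,n} use ∅
  b7 def {k} use ∅
  b8 def {i} use {z}
  b9 def {n} use ∅

Liveness:
  b0 li=∅ lo={i,z}
  b1 li={i} lo={i}
  b2 li={i,z} lo={i,z}
  b3 li={i} lo=∅
  b4 li={i,z} lo={i,z}
  b5 li=∅ lo={z}
  b6 li=∅ lo=∅
  b7 li={z} lo={z}
  b8 li={z} lo=∅
  b9 li=∅ lo=∅

Conflict graph:
  e: {i,z}
  i: {e,k,n,z}
  k: {i,z}
  n: {i,z}
  z: {e,i,k,n}

Colouring:
  clique {e,i,z} ⇒ need ≥ 3
  assign e→r2 i→r0 k→r2 n→r2 z→r1 — no edge inside a register ⇒ χ ≤ 3
  χ = 3

Answer: 3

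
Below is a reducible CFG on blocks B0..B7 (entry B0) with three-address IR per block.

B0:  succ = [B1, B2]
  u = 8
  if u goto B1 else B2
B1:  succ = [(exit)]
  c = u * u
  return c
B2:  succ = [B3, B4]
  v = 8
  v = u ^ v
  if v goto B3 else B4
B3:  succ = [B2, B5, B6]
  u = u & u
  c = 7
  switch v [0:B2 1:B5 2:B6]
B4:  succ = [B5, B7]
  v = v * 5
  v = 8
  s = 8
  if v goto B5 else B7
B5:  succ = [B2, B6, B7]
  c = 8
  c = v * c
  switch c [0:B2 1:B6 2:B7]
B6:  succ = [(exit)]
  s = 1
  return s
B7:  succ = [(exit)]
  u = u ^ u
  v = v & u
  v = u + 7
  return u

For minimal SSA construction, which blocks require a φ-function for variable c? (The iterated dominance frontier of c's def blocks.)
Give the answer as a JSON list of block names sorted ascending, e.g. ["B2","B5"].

idom tree: B1←B0 B2←B0 B3←B2 B4←B2 B5←B2 B6←B2 B7←B2
Join-block Dom:
  B2: preds {B0,B3,B5}: {B0} ∩ {B0,B2,B3} ∩ {B0,B2,B5} = {B0}; idom=B0
  B5: preds {B3,B4}: {B0,B2,B3} ∩ {B0,B2,B4} = {B0,B2}; idom=B2
  B6: preds {B3,B5}: {B0,B2,B3} ∩ {B0,B2,B5} = {B0,B2}; idom=B2
  B7: preds {B4,B5}: {B0,B2,B4} ∩ {B0,B2,B5} = {B0,B2}; idom=B2

Frontier:
  B2←B0: walk · to B0
  B2←B3: walk B3→B2 to B0
  B2←B5: walk B5→B2 to B0
  B5←B3: walk B3 to B2
  B5←B4: walk B4 to B2
  B6←B3: walk B3 to B2
  B6←B5: walk B5 to B2
  B7←B4: walk B4 to B2
  B7←B5: walk B5 to B2
  B0 → ∅
  B1 → ∅
  B2 → {B2}
  B3 → {B2,B5,B6}
  B4 → {B5,B7}
  B5 → {B2,B6,B7}
  B6 → ∅
  B7 → ∅

φ for c: defs {B1,B3,B5}
  DF⁺ = {B2,B5,B6,B7}

Answer: ["B2", "B5", "B6", "B7"]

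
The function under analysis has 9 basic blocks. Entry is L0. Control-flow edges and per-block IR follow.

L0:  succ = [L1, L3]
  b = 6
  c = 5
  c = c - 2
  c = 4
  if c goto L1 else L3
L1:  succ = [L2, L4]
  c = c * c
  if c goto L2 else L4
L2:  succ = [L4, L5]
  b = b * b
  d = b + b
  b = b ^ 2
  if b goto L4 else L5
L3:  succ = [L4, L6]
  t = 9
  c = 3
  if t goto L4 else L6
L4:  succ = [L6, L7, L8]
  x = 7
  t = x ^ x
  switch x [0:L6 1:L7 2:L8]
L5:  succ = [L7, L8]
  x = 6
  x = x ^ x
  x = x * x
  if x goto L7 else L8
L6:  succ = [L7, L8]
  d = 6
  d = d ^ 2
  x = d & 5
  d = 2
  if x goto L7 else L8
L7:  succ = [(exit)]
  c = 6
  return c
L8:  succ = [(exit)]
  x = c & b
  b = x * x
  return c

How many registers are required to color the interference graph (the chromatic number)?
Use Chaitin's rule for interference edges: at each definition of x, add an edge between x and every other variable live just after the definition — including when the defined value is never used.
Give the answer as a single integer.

Per-block:
  L0: {b,c} / ∅
  L1: {c} / {c}
  L2: {b,d} / {b}
  L3: {c,t} / ∅
  L4: {t,x} / ∅
  L5: {x} / ∅
  L6: {d,x} / ∅
  L7: {c} / ∅
  L8: {b,x} / {b,c}

Live sets:
  live L0: ∅→{b,c}
  live L1: {b,c}→{b,c}
  live L2: {b,c}→{b,c}
  live L3: {b}→{b,c}
  live L4: {b,c}→{b,c}
  live L5: {b,c}→{b,c}
  live L6: {b,c}→{b,c}
  live L7: ∅→∅
  live L8: {b,c}→∅

Interfere edges:
  b: {c,d,t,x}
  c: {b,d,t,x}
  d: {b,c,x}
  t: {b,c,x}
  x: {b,c,d,t}

Colouring:
  clique {b,c,d,x} ⇒ need ≥ 4
  assign b→r0 c→r1 d→r3 t→r3 x→r2 — no edge inside a register ⇒ χ ≤ 4
  χ = 4

Answer: 4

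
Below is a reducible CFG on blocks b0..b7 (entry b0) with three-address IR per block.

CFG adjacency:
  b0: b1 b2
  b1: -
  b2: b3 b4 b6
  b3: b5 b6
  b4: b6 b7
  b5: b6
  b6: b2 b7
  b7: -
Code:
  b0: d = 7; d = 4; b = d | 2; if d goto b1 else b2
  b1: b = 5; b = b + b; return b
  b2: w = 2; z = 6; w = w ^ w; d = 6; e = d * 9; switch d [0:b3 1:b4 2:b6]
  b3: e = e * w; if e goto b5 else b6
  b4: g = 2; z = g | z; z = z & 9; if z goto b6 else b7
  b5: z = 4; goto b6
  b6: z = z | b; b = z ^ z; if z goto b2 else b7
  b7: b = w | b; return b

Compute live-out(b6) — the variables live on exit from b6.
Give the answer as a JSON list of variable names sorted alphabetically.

Answer: ["b", "w"]

Analysis:
Block summaries:
  b0 def {b,d} use ∅
  b1 def {b} use ∅
  b2 def {d,e,w,z} use ∅
  b3 def {e} use {e,w}
  b4 def {g,z} use {z}
  b5 def {z} use ∅
  b6 def {b,z} use {b,z}
  b7 def {b} use {b,w}

Backward fixpoint:
  live b0: ∅→{b}
  live b1: ∅→∅
  live b2: {b}→{b,e,w,z}
  live b3: {b,e,w,z}→{b,w,z}
  live b4: {b,w,z}→{b,w,z}
  live b5: {b,w}→{b,w,z}
  live b6: {b,w,z}→{b,w}
  live b7: {b,w}→∅

live-out(b6) = ["b", "w"]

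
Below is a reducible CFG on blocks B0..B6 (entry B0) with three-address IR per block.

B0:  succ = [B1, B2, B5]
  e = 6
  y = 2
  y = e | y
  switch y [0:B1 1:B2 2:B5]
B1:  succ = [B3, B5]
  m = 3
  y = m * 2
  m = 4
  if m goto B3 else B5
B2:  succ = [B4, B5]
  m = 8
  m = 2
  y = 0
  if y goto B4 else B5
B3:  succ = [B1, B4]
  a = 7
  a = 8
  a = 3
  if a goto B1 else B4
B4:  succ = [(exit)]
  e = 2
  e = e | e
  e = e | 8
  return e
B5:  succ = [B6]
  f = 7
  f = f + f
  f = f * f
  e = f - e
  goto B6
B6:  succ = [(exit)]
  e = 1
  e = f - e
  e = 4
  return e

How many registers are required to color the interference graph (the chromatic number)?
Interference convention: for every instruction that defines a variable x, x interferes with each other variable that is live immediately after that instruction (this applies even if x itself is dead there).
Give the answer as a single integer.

Block summaries:
  B0: {e,y} / ∅
  B1: {m,y} / ∅
  B2: {m,y} / ∅
  B3: {a} / ∅
  B4: {e} / ∅
  B5: {e,f} / {e}
  B6: {e} / {f}

Backward fixpoint:
  live B0: ∅→{e}
  live B1: {e}→{e}
  live B2: {e}→{e}
  live B3: {e}→{e}
  live B4: ∅→∅
  live B5: {e}→{f}
  live B6: {f}→∅

Conflict graph:
  a — {e}
  e — {a,f,m,y}
  f — {e}
  m — {e}
  y — {e}

Colouring:
  {a,e} pairwise interfere (2-clique) ⇒ χ ≥ 2
  2-colouring: R0={e}  R1={a,f,m,y}
  χ = 2

Answer: 2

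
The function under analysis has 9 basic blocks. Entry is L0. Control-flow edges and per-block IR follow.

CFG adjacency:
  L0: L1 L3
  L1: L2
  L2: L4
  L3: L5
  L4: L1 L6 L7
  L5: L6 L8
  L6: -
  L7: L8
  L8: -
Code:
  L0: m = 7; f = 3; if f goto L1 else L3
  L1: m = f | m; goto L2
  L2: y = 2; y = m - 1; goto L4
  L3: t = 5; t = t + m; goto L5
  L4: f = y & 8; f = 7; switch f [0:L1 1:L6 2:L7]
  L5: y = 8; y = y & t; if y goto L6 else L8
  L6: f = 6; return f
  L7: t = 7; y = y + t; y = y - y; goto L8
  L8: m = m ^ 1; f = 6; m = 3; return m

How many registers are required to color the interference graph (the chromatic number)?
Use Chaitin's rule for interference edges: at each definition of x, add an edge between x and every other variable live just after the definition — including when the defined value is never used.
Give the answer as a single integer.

def/use:
  L0: def={f,m} ue=∅
  L1: def={m} ue={f,m}
  L2: def={y} ue={m}
  L3: def={t} ue={m}
  L4: def={f} ue={y}
  L5: def={y} ue={t}
  L6: def={f} ue=∅
  L7: def={t,y} ue={y}
  L8: def={f,m} ue={m}

Backward fixpoint:
  live L0: ∅→{f,m}
  live L1: {f,m}→{m}
  live L2: {m}→{m,y}
  live L3: {m}→{m,t}
  live L4: {m,y}→{f,m,y}
  live L5: {m,t}→{m}
  live L6: ∅→∅
  live L7: {m,y}→{m}
  live L8: {m}→∅

Interfere edges:
  f: {m,y}
  m: {f,t,y}
  t: {m,y}
  y: {f,m,t}

Chromatic number:
  clique {f,m,y} ⇒ need ≥ 3
  assign f→r2 m→r0 t→r2 y→r1 — no edge inside a register ⇒ χ ≤ 3
  χ = 3

Answer: 3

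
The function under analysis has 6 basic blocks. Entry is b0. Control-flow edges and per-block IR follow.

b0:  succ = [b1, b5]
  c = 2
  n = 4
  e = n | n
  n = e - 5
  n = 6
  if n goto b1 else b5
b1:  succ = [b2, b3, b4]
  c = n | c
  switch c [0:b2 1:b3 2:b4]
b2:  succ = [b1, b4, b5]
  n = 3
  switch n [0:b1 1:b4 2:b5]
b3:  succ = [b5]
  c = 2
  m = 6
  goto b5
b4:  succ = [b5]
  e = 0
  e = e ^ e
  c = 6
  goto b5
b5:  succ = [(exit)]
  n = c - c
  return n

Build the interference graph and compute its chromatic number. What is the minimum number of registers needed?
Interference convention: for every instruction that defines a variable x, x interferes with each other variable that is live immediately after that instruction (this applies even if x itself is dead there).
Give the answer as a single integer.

def/use:
  b0: {c,e,n} / ∅
  b1: {c} / {c,n}
  b2: {n} / ∅
  b3: {c,m} / ∅
  b4: {c,e} / ∅
  b5: {n} / {c}

Backward fixpoint:
  live b0: ∅→{c,n}
  live b1: {c,n}→{c}
  live b2: {c}→{c,n}
  live b3: ∅→{c}
  live b4: ∅→{c}
  live b5: {c}→∅

Interfere edges:
  c↔{e,m,n}
  e↔{c}
  m↔{c}
  n↔{c}

Registers:
  lower bound: {c,e} mutually conflict ⇒ χ ≥ 2
  assign c→c0 e→c1 m→c1 n→c1 — no edge inside a register ⇒ χ ≤ 2
  χ = 2

Answer: 2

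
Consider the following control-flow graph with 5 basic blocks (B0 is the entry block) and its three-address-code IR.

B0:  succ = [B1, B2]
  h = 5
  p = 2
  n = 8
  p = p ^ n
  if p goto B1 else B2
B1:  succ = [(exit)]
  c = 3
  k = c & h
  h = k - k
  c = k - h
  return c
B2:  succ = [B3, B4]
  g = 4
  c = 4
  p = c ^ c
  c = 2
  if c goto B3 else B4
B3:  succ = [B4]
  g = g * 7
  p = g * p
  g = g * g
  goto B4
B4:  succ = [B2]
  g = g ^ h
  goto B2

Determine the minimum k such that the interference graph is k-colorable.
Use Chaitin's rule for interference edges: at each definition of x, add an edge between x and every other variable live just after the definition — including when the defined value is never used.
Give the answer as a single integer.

Block summaries:
  B0: {h,n,p} / ∅
  B1: {c,h,k} / {h}
  B2: {c,g,p} / ∅
  B3: {g,p} / {g,p}
  B4: {g} / {g,h}

Backward fixpoint:
  B0: in=∅ out={h}
  B1: in={h} out=∅
  B2: in={h} out={g,h,p}
  B3: in={g,h,p} out={g,h}
  B4: in={g,h} out={h}

Interference:
  c↔{g,h,p}
  g↔{c,h,p}
  h↔{c,g,k,n,p}
  k↔{h}
  n↔{h,p}
  p↔{c,g,h,n}

Chromatic number:
  lower bound: {c,g,h,p} mutually conflict ⇒ χ ≥ 4
  assign c→r2 g→r3 h→r0 k→r1 n→r2 p→r1 — no edge inside a register ⇒ χ ≤ 4
  χ = 4

Answer: 4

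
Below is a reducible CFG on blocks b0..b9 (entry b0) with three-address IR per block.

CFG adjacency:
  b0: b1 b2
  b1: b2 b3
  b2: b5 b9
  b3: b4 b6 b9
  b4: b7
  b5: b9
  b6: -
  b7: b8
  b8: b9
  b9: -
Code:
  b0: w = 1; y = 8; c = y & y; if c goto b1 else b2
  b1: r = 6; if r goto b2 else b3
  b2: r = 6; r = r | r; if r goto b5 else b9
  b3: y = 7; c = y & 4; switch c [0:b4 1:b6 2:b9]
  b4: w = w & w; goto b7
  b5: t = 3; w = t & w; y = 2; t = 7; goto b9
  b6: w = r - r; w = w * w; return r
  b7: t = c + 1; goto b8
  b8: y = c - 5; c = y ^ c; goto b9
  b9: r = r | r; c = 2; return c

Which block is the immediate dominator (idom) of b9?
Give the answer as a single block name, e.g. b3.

Answer: b0

Analysis:
idom tree: b1←b0 b2←b0 b3←b1 b4←b3 b5←b2 b6←b3 b7←b4 b8←b7 b9←b0
Join-block Dom:
  b2: preds {b0,b1}: {b0} ∩ {b0,b1} = {b0}; idom=b0
  b9: preds {b2,b3,b5,b8}: {b0,b2} ∩ {b0,b1,b3} ∩ {b0,b2,b5} ∩ {b0,b1,b3,b4,b7,b8} = {b0}; idom=b0

idom(b9) = b0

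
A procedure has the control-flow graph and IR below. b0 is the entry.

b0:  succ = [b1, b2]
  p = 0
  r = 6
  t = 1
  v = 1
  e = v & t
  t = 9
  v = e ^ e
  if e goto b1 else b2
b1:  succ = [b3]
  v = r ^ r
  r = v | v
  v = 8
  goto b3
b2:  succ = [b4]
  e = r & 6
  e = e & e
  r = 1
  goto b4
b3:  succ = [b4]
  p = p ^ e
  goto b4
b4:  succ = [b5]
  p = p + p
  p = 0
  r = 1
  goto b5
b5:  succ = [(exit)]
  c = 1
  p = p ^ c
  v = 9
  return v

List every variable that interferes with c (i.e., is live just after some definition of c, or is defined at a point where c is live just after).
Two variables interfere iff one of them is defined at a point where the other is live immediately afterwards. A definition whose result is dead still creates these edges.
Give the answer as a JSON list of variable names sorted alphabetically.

Per-block:
  b0: def={e,p,r,t,v} ue=∅
  b1: def={r,v} ue={r}
  b2: def={e,r} ue={r}
  b3: def={p} ue={e,p}
  b4: def={p,r} ue={p}
  b5: def={c,p,v} ue={p}

Live sets:
  b0 li=∅ lo={e,p,r}
  b1 li={e,p,r} lo={e,p}
  b2 li={p,r} lo={p}
  b3 li={e,p} lo={p}
  b4 li={p} lo={p}
  b5 li={p} lo=∅

Interference:
  c↔{p}
  e↔{p,r,t,v}
  p↔{c,e,r,t,v}
  r↔{e,p,t,v}
  t↔{e,p,r,v}
  v↔{e,p,r,t}

N(c) = ["p"]

Answer: ["p"]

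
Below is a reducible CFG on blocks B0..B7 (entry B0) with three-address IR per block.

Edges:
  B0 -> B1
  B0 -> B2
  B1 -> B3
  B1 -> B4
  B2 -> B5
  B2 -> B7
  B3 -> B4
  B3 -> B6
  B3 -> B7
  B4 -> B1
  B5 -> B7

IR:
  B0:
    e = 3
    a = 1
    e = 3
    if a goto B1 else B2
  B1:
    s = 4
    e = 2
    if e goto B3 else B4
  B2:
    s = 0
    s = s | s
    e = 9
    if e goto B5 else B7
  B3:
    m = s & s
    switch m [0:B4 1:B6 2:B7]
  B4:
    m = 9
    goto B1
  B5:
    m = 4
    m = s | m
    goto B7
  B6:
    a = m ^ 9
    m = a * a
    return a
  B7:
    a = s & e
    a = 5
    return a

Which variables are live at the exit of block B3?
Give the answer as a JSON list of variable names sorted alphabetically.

Answer: ["e", "m", "s"]

Derivation:
Per-block:
  B0 def {a,e} use ∅
  B1 def {e,s} use ∅
  B2 def {e,s} use ∅
  B3 def {m} use {s}
  B4 def {m} use ∅
  B5 def {m} use {s}
  B6 def {a,m} use {m}
  B7 def {a} use {e,s}

Live sets:
  B0 li=∅ lo=∅
  B1 li=∅ lo={e,s}
  B2 li=∅ lo={e,s}
  B3 li={e,s} lo={e,m,s}
  B4 li=∅ lo=∅
  B5 li={e,s} lo={e,s}
  B6 li={m} lo=∅
  B7 li={e,s} lo=∅

live-out(B3) = ["e", "m", "s"]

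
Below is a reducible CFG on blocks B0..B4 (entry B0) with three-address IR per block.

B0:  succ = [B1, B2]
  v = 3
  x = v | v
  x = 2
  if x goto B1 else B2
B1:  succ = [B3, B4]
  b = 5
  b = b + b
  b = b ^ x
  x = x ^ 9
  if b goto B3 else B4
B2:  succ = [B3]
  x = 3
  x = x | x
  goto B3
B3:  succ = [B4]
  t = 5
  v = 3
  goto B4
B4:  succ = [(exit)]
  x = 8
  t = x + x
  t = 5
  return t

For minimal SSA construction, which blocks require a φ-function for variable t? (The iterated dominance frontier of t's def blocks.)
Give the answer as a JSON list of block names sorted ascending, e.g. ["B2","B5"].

Answer: ["B4"]

Working:
idom tree: B1←B0 B2←B0 B3←B0 B4←B0
Dom∩ at merges:
  B3: preds {B1,B2}: {B0,B1} ∩ {B0,B2} = {B0}; idom=B0
  B4: preds {B1,B3}: {B0,B1} ∩ {B0,B3} = {B0}; idom=B0

Frontier:
  join B3 pred B1: B1 stop@B0
  join B3 pred B2: B2 stop@B0
  join B4 pred B1: B1 stop@B0
  join B4 pred B3: B3 stop@B0
  B0: DF=∅
  B1: DF={B3,B4}
  B2: DF={B3}
  B3: DF={B4}
  B4: DF=∅

φ for t: defs {B3,B4}
  DF⁺ = {B4}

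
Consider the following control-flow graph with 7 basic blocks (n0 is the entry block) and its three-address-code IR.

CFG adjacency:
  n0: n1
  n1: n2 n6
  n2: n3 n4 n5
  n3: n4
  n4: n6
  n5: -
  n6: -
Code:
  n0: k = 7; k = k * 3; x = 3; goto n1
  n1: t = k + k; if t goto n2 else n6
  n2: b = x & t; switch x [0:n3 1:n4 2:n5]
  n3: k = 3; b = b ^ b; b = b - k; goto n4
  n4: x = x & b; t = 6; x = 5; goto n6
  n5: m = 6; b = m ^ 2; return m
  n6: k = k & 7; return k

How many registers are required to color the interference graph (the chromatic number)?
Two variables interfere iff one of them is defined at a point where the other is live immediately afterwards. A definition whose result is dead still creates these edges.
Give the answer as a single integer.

Per-block:
  n0: {k,x} / ∅
  n1: {t} / {k}
  n2: {b} / {t,x}
  n3: {b,k} / {b}
  n4: {t,x} / {b,x}
  n5: {b,m} / ∅
  n6: {k} / {k}

Backward fixpoint:
  n0: in=∅ out={k,x}
  n1: in={k,x} out={k,t,x}
  n2: in={k,t,x} out={b,k,x}
  n3: in={b,x} out={b,k,x}
  n4: in={b,k,x} out={k}
  n5: in=∅ out=∅
  n6: in={k} out=∅

Interfere edges:
  b↔{k,m,x}
  k↔{b,t,x}
  m↔{b}
  t↔{k,x}
  x↔{b,k,t}

Registers:
  clique {b,k,x} ⇒ need ≥ 3
  3-colouring: c0={b,t}  c1={k,m}  c2={x}
  χ = 3

Answer: 3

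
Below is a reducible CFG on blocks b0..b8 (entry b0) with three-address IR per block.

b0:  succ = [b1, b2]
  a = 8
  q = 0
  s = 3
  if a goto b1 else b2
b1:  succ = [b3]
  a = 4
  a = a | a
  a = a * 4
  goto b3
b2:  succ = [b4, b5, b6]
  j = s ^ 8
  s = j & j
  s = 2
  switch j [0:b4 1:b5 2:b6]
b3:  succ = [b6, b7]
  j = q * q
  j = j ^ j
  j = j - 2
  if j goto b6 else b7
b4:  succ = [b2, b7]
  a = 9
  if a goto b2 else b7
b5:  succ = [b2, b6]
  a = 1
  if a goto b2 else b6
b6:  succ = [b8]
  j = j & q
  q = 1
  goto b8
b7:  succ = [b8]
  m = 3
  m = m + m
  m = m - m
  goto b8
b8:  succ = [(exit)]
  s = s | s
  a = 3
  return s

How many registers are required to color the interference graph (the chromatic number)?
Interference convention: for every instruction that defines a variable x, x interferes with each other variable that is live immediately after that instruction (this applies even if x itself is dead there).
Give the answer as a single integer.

Block summaries:
  b0: {a,q,s} / ∅
  b1: {a} / ∅
  b2: {j,s} / {s}
  b3: {j} / {q}
  b4: {a} / ∅
  b5: {a} / ∅
  b6: {j,q} / {j,q}
  b7: {m} / ∅
  b8: {a,s} / {s}

Backward fixpoint:
  live b0: ∅→{q,s}
  live b1: {q,s}→{q,s}
  live b2: {q,s}→{j,q,s}
  live b3: {q,s}→{j,q,s}
  live b4: {q,s}→{q,s}
  live b5: {j,q,s}→{j,q,s}
  live b6: {j,q,s}→{s}
  live b7: {s}→{s}
  live b8: {s}→∅

Interfere edges:
  a↔{j,q,s}
  j↔{a,q,s}
  m↔{s}
  q↔{a,j,s}
  s↔{a,j,m,q}

Chromatic number:
  lower bound: {a,j,q,s} mutually conflict ⇒ χ ≥ 4
  assign a→r1 j→r2 m→r1 q→r3 s→r0 — no edge inside a register ⇒ χ ≤ 4
  χ = 4

Answer: 4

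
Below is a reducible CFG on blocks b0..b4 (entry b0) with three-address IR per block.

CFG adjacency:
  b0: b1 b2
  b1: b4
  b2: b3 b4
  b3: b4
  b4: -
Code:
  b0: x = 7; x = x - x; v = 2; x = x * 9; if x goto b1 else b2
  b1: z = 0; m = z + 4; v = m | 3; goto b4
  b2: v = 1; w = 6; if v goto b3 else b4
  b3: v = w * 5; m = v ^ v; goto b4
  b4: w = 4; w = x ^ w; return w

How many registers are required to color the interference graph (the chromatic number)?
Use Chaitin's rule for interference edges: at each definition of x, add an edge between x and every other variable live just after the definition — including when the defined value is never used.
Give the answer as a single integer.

def/use:
  b0: def={v,x} ue=∅
  b1: def={m,v,z} ue=∅
  b2: def={v,w} ue=∅
  b3: def={m,v} ue={w}
  b4: def={w} ue={x}

Live sets:
  live b0: ∅→{x}
  live b1: {x}→{x}
  live b2: {x}→{w,x}
  live b3: {w,x}→{x}
  live b4: {x}→∅

Interfere edges:
  m↔{x}
  v↔{w,x}
  w↔{v,x}
  x↔{m,v,w,z}
  z↔{x}

Chromatic number:
  {v,w,x} pairwise interfere (3-clique) ⇒ χ ≥ 3
  assign m→r1 v→r1 w→r2 x→r0 z→r1 — no edge inside a register ⇒ χ ≤ 3
  χ = 3

Answer: 3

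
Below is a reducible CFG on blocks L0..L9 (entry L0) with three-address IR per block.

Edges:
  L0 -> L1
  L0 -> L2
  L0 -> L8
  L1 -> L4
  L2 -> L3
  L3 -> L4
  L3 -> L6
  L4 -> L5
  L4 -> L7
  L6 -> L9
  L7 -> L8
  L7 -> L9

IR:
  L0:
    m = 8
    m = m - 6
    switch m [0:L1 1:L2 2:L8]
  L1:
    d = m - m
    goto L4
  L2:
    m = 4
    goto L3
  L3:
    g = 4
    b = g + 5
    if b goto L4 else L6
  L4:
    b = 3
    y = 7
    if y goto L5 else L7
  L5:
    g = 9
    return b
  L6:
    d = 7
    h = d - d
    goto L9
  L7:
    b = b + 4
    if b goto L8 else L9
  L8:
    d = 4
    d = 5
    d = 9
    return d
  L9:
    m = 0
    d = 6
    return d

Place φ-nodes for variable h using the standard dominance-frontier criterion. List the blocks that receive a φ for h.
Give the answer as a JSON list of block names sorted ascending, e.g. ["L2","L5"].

Answer: ["L9"]

Derivation:
idom tree: L1←L0 L2←L0 L3←L2 L4←L0 L5←L4 L6←L3 L7←L4 L8←L0 L9←L0
Dom at joins:
  L4: preds {L1,L3}: {L0,L1} ∩ {L0,L2,L3} = {L0}; idom=L0
  L8: preds {L0,L7}: {L0} ∩ {L0,L4,L7} = {L0}; idom=L0
  L9: preds {L6,L7}: {L0,L2,L3,L6} ∩ {L0,L4,L7} = {L0}; idom=L0

DF derivation:
  L4←L1: walk L1 to L0
  L4←L3: walk L3→L2 to L0
  L8←L0: walk · to L0
  L8←L7: walk L7→L4 to L0
  L9←L6: walk L6→L3→L2 to L0
  L9←L7: walk L7→L4 to L0
  DF(L0)=∅
  DF(L1)={L4}
  DF(L2)={L4,L9}
  DF(L3)={L4,L9}
  DF(L4)={L8,L9}
  DF(L5)=∅
  DF(L6)={L9}
  DF(L7)={L8,L9}
  DF(L8)=∅
  DF(L9)=∅

φ for h: defs {L6}
  DF⁺ = {L9}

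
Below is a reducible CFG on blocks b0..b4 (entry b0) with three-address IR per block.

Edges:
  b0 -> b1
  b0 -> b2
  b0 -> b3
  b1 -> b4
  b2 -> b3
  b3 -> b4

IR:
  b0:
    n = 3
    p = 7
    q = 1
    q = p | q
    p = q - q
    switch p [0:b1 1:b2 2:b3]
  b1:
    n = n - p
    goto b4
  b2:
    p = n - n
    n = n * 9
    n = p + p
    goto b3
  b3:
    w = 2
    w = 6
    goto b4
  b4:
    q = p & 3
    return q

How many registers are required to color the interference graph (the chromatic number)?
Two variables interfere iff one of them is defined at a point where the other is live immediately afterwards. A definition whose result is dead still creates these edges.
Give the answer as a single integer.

Answer: 3

Working:
def/use:
  b0: def={n,p,q} ue=∅
  b1: def={n} ue={n,p}
  b2: def={n,p} ue={n}
  b3: def={w} ue=∅
  b4: def={q} ue={p}

Liveness:
  b0: in=∅ out={n,p}
  b1: in={n,p} out={p}
  b2: in={n} out={p}
  b3: in={p} out={p}
  b4: in={p} out=∅

Interfere edges:
  n↔{p,q}
  p↔{n,q,w}
  q↔{n,p}
  w↔{p}

Registers:
  {n,p,q} pairwise interfere (3-clique) ⇒ χ ≥ 3
  assign n→R1 p→R0 q→R2 w→R1 — no edge inside a register ⇒ χ ≤ 3
  χ = 3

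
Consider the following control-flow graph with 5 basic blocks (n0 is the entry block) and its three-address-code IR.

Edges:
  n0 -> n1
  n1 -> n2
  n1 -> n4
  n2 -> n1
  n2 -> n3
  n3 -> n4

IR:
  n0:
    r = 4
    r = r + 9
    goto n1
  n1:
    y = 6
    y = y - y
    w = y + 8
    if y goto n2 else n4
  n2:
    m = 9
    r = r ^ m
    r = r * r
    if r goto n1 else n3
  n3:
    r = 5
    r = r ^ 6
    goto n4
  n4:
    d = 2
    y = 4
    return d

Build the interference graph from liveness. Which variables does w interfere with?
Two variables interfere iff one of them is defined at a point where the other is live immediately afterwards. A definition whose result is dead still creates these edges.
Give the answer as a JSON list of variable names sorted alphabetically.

Answer: ["r", "y"]

Analysis:
def/use:
  n0 def {r} use ∅
  n1 def {w,y} use ∅
  n2 def {m,r} use {r}
  n3 def {r} use ∅
  n4 def {d,y} use ∅

Backward fixpoint:
  live n0: ∅→{r}
  live n1: {r}→{r}
  live n2: {r}→{r}
  live n3: ∅→∅
  live n4: ∅→∅

Interference:
  d↔{y}
  m↔{r}
  r↔{m,w,y}
  w↔{r,y}
  y↔{d,r,w}

N(w) = ["r", "y"]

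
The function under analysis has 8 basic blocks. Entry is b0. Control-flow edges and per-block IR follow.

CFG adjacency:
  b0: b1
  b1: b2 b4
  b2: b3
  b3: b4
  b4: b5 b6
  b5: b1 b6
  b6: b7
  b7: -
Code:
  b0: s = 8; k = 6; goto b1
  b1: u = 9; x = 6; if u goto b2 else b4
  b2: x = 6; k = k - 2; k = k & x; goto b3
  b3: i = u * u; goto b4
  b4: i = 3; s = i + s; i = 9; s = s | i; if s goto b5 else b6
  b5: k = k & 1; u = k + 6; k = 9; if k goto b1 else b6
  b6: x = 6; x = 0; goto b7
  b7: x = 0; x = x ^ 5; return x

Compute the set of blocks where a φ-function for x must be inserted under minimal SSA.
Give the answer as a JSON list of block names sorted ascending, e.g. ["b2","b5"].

idom tree: b1←b0 b2←b1 b3←b2 b4←b1 b5←b4 b6←b4 b7←b6
Join-block Dom:
  b1: preds {b0,b5}: {b0} ∩ {b0,b1,b4,b5} = {b0}; idom=b0
  b4: preds {b1,b3}: {b0,b1} ∩ {b0,b1,b2,b3} = {b0,b1}; idom=b1
  b6: preds {b4,b5}: {b0,b1,b4} ∩ {b0,b1,b4,b5} = {b0,b1,b4}; idom=b4

DF walk-up:
  b1←b0: walk · to b0
  b1←b5: walk b5→b4→b1 to b0
  b4←b1: walk · to b1
  b4←b3: walk b3→b2 to b1
  b6←b4: walk · to b4
  b6←b5: walk b5 to b4
  b0 → ∅
  b1 → {b1}
  b2 → {b4}
  b3 → {b4}
  b4 → {b1}
  b5 → {b1,b6}
  b6 → ∅
  b7 → ∅

φ for x: defs {b1,b2,b6,b7}
  DF⁺ = {b1,b4}

Answer: ["b1", "b4"]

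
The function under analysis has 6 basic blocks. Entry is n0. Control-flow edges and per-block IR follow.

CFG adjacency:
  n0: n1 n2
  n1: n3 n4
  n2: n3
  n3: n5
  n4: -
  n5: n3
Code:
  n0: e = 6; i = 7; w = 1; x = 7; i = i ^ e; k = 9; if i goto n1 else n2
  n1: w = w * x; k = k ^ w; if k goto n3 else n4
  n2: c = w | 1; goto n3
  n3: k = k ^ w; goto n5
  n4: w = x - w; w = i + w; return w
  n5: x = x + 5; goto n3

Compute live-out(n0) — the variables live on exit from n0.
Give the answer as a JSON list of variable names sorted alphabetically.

Per-block:
  n0 def {e,i,k,w,x} use ∅
  n1 def {k,w} use {k,w,x}
  n2 def {c} use {w}
  n3 def {k} use {k,w}
  n4 def {w} use {i,w,x}
  n5 def {x} use {x}

Liveness:
  n0 li=∅ lo={i,k,w,x}
  n1 li={i,k,w,x} lo={i,k,w,x}
  n2 li={k,w,x} lo={k,w,x}
  n3 li={k,w,x} lo={k,w,x}
  n4 li={i,w,x} lo=∅
  n5 li={k,w,x} lo={k,w,x}

live-out(n0) = ["i", "k", "w", "x"]

Answer: ["i", "k", "w", "x"]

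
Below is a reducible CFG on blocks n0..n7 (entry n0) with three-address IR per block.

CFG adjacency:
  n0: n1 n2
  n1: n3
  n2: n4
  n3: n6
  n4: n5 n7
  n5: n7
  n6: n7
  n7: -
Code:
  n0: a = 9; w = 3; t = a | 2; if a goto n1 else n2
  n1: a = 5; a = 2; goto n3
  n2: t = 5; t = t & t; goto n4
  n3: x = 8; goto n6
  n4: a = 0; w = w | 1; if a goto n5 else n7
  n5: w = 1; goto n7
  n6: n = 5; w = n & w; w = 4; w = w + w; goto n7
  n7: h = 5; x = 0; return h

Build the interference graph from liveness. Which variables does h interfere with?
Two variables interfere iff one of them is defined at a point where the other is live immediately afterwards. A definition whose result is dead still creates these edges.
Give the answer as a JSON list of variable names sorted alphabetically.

Block summaries:
  n0 def {a,t,w} use ∅
  n1 def {a} use ∅
  n2 def {t} use ∅
  n3 def {x} use ∅
  n4 def {a,w} use {w}
  n5 def {w} use ∅
  n6 def {n,w} use {w}
  n7 def {h,x} use ∅

Backward fixpoint:
  n0 li=∅ lo={w}
  n1 li={w} lo={w}
  n2 li={w} lo={w}
  n3 li={w} lo={w}
  n4 li={w} lo=∅
  n5 li=∅ lo=∅
  n6 li={w} lo=∅
  n7 li=∅ lo=∅

Interfere edges:
  a — {t,w}
  h — {x}
  n — {w}
  t — {a,w}
  w — {a,n,t,x}
  x — {h,w}

N(h) = ["x"]

Answer: ["x"]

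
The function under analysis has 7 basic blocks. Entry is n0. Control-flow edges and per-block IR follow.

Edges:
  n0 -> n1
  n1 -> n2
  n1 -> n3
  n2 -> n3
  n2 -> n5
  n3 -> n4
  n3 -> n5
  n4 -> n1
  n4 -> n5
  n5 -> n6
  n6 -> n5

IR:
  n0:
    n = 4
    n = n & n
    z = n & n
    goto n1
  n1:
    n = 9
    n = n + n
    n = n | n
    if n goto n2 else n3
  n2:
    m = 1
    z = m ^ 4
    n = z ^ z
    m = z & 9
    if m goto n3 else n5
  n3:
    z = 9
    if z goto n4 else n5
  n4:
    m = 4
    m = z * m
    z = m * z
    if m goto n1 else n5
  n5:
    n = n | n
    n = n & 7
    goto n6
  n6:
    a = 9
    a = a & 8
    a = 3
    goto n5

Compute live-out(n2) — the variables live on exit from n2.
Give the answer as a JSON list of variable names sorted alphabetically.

Answer: ["n"]

Working:
Per-block:
  n0 def {n,z} use ∅
  n1 def {n} use ∅
  n2 def {m,n,z} use ∅
  n3 def {z} use ∅
  n4 def {m,z} use {z}
  n5 def {n} use {n}
  n6 def {a} use ∅

Liveness:
  n0: in=∅ out=∅
  n1: in=∅ out={n}
  n2: in=∅ out={n}
  n3: in={n} out={n,z}
  n4: in={n,z} out={n}
  n5: in={n} out={n}
  n6: in={n} out={n}

live-out(n2) = ["n"]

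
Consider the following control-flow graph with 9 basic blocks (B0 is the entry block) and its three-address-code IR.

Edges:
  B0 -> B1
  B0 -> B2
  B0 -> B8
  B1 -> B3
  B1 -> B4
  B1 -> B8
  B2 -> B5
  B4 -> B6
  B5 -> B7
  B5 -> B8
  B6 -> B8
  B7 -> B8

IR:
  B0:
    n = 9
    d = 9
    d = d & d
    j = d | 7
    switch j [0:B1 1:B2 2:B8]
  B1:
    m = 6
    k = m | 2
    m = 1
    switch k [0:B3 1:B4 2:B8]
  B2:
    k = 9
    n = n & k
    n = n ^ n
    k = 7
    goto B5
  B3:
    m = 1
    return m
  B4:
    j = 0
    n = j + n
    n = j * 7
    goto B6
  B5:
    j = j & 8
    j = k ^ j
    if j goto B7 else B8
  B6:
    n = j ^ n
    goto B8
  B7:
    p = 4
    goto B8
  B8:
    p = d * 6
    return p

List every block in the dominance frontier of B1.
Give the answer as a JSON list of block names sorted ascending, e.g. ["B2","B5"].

idom tree: B1←B0 B2←B0 B3←B1 B4←B1 B5←B2 B6←B4 B7←B5 B8←B0
Dom∩ at merges:
  B8: preds {B0,B1,B5,B6,B7}: {B0} ∩ {B0,B1} ∩ {B0,B2,B5} ∩ {B0,B1,B4,B6} ∩ {B0,B2,B5,B7} = {B0}; idom=B0

DF walk-up:
  B8←B0: walk · to B0
  B8←B1: walk B1 to B0
  B8←B5: walk B5→B2 to B0
  B8←B6: walk B6→B4→B1 to B0
  B8←B7: walk B7→B5→B2 to B0
  DF(B0)=∅
  DF(B1)={B8}
  DF(B2)={B8}
  DF(B3)=∅
  DF(B4)={B8}
  DF(B5)={B8}
  DF(B6)={B8}
  DF(B7)={B8}
  DF(B8)=∅

DF(B1) = ["B8"]

Answer: ["B8"]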